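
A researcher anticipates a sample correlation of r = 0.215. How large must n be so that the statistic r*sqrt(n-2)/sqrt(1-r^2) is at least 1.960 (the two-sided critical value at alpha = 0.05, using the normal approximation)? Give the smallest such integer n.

82

r√(n−2)/√(1−r²) ≥ 1.960  ⇔  n−2 ≥ (1.960)²·(1−r²)/r²
(1−r²)/r² = (1−0.046225)/0.046225 = 20.6333
n ≥ 2 + 3.8416·20.6333 = 2 + 79.2649 = 81.2649
⌈81.2649⌉ = 82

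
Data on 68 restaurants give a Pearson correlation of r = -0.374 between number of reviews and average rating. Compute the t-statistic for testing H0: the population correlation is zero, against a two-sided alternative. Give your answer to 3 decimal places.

-3.276

t = r·√(n−2) / √(1−r²) with r = -0.374, n = 68
  = -0.374·√66 / √(1 − 0.139876)
  = -0.374·8.124038 / 0.927429
  = -3.038390 / 0.927429 = -3.276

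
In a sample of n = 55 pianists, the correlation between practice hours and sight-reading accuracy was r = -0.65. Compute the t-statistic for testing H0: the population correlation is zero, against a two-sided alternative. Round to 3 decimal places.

1 − r² = 1 − 0.4225 = 0.5775;  √(1−r²) = 0.759934
√(n−2) = √53 = 7.280110
t = r·√(n−2)/√(1−r²) = -0.65 · 7.280110 / 0.759934 = -6.227

-6.227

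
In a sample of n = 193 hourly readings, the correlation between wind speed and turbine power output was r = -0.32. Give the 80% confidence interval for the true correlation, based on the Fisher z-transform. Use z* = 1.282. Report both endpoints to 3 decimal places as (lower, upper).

(-0.401, -0.234)

z_r = atanh(-0.32) = -0.331647;  SE = 1/√(n−3) = 1/√190 = 0.072548
z-limits: -0.331647 ± 1.282·0.072548 = -0.331647 ± 0.093007 = [-0.424654, -0.238640]
ρ-limits: (tanh -0.424654, tanh -0.238640) = (-0.401, -0.234)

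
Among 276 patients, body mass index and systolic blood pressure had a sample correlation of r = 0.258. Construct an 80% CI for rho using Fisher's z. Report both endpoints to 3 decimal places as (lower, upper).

Fisher z: z_r = atanh(r) = ½·ln((1+0.258)/(1−0.258)) = 0.263965
SE(z) = 1/√(n−3) = 1/√273 = 0.060523
80% ⇒ z* = 1.282; margin = 1.282·0.060523 = 0.077590
CI on z-scale: (0.186375, 0.341555)
Back-transform: tanh(0.186375) = 0.184247, tanh(0.341555) = 0.328865

(0.184, 0.329)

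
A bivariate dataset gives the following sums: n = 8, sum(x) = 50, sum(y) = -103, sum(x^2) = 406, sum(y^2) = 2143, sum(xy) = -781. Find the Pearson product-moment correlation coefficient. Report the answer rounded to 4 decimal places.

-0.4966

Numerator: nΣxy − (Σx)(Σy) = 8·(-781) − (50)(-103) = -1098
Denominator: √[(nΣx²−(Σx)²)(nΣy²−(Σy)²)]
  nΣx²−(Σx)² = 8·406 − 2500 = 748;  nΣy²−(Σy)² = 8·2143 − 10609 = 6535
  √(748·6535) = √4888180 = 2210.9229
r = -1098 / 2210.9229 = -0.4966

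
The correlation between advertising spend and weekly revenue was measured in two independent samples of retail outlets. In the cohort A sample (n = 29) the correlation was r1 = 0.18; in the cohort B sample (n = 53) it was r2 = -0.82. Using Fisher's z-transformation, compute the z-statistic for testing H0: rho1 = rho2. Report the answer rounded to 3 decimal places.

5.537

z1 = atanh(0.18) = 0.181983,  z2 = atanh(-0.82) = -1.156817
SE = √(1/(n1−3) + 1/(n2−3)) = √(1/26 + 1/50) = √(0.0384615 + 0.0200000) = √0.0584615 = 0.241788
z = (z1 − z2)/SE = (0.181983 − (-1.156817)) / 0.241788 = 1.338800 / 0.241788 = 5.537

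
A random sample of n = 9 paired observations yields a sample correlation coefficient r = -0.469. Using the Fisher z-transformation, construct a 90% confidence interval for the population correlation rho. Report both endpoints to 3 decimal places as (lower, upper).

(-0.828, 0.161)

z_r = atanh(-0.469) = -0.508788;  SE = 1/√(n−3) = 1/√6 = 0.408248
z-limits: -0.508788 ± 1.645·0.408248 = -0.508788 ± 0.671568 = [-1.180356, 0.162780]
ρ-limits: (tanh -1.180356, tanh 0.162780) = (-0.828, 0.161)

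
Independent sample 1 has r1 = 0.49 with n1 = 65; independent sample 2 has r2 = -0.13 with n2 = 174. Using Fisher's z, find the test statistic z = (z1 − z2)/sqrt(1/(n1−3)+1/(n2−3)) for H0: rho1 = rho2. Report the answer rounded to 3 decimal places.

z1 = atanh(0.49) = 0.536060,  z2 = atanh(-0.13) = -0.130740
SE = √(1/(n1−3) + 1/(n2−3)) = √(1/62 + 1/171) = √(0.0161290 + 0.0058480) = √0.0219770 = 0.148246
z = (z1 − z2)/SE = (0.536060 − (-0.130740)) / 0.148246 = 0.666800 / 0.148246 = 4.498

4.498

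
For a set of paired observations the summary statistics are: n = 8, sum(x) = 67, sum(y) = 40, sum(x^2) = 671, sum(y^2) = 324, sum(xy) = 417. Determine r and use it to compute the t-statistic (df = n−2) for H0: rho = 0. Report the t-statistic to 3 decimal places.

2.418

Numerator: nΣxy − (Σx)(Σy) = 8·417 − (67)(40) = 656
Denominator: √[(nΣx²−(Σx)²)(nΣy²−(Σy)²)]
  nΣx²−(Σx)² = 8·671 − 4489 = 879;  nΣy²−(Σy)² = 8·324 − 1600 = 992
  √(879·992) = √871968 = 933.7923
r = 656 / 933.7923 = 0.7025
t = r·√(n−2)/√(1−r²) = 0.7025·√6 / √(1−0.493506) = 1.720767 / 0.711684 = 2.418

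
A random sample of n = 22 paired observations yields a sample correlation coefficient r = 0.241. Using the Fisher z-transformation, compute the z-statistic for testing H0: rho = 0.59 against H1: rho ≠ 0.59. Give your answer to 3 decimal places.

Fisher z: atanh(0.241) = 0.245836, atanh(0.59) = 0.677666
z = (z_r − z_0)·√(n−3) = (0.245836 − 0.677666)·√19 = -0.431830 · 4.358899 = -1.882

-1.882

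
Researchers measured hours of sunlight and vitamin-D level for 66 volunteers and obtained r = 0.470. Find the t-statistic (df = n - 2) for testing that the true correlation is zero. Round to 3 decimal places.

t = r·√(n−2) / √(1−r²) with r = 0.470, n = 66
  = 0.470·√64 / √(1 − 0.220900)
  = 0.470·8.000000 / 0.882666
  = 3.760000 / 0.882666 = 4.260

4.260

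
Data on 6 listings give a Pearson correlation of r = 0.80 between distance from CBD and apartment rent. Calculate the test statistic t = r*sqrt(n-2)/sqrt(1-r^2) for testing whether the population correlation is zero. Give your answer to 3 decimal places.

2.667

t = r·√(n−2) / √(1−r²) with r = 0.80, n = 6
  = 0.80·√4 / √(1 − 0.6400)
  = 0.80·2.000000 / 0.600000
  = 1.600000 / 0.600000 = 2.667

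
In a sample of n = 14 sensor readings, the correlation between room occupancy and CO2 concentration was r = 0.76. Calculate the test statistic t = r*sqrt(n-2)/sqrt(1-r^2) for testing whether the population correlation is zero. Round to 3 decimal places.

4.051

1 − r² = 1 − 0.5776 = 0.4224;  √(1−r²) = 0.649923
√(n−2) = √12 = 3.464102
t = r·√(n−2)/√(1−r²) = 0.76 · 3.464102 / 0.649923 = 4.051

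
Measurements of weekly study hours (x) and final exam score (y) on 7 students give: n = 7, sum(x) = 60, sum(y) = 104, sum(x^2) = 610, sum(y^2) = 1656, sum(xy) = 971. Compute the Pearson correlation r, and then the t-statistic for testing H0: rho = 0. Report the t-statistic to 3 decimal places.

S_xy = nΣxy − ΣxΣy = 7·971 − 60·104 = 6797 − 6240 = 557
S_xx = nΣx² − (Σx)² = 7·610 − 60² = 4270 − 3600 = 670
S_yy = nΣy² − (Σy)² = 7·1656 − 104² = 11592 − 10816 = 776
r = S_xy / √(S_xx·S_yy) = 557 / √(670·776) = 557 / √519920 = 557 / 721.0548 = 0.7725
t = r·√(n−2)/√(1−r²) = 0.7725·√5 / √(1−0.596756) = 1.727363 / 0.635015 = 2.720

2.720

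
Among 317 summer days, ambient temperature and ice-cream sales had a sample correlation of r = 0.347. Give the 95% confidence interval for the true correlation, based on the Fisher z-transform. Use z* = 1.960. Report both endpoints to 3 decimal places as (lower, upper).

Fisher z: z_r = atanh(r) = ½·ln((1+0.347)/(1−0.347)) = 0.362029
SE(z) = 1/√(n−3) = 1/√314 = 0.056433
95% ⇒ z* = 1.960; margin = 1.960·0.056433 = 0.110609
CI on z-scale: (0.251420, 0.472638)
Back-transform: tanh(0.251420) = 0.246253, tanh(0.472638) = 0.440328

(0.246, 0.440)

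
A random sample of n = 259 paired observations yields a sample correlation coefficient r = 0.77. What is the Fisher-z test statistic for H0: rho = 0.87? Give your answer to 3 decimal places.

Fisher z: atanh(0.77) = 1.020328, atanh(0.87) = 1.333080
z = (z_r − z_0)·√(n−3) = (1.020328 − 1.333080)·√256 = -0.312752 · 16.000000 = -5.004

-5.004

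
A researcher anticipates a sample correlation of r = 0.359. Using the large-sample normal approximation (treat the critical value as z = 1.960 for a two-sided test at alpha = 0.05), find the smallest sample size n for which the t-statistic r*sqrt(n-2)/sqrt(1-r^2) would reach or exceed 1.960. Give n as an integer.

Need r·√(n−2)/√(1−r²) ≥ 1.960
√(n−2) ≥ 1.960·√(1−0.128881) / 0.359 = 1.960·0.933338 / 0.359 = 5.0957
n−2 ≥ 25.9662  ⇒  n ≥ 27.9662
Smallest integer n = 28

28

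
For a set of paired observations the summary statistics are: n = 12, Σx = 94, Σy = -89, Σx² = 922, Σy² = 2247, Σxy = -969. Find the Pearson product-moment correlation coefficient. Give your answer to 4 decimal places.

Numerator: nΣxy − (Σx)(Σy) = 12·(-969) − (94)(-89) = -3262
Denominator: √[(nΣx²−(Σx)²)(nΣy²−(Σy)²)]
  nΣx²−(Σx)² = 12·922 − 8836 = 2228;  nΣy²−(Σy)² = 12·2247 − 7921 = 19043
  √(2228·19043) = √42427804 = 6513.6629
r = -3262 / 6513.6629 = -0.5008

-0.5008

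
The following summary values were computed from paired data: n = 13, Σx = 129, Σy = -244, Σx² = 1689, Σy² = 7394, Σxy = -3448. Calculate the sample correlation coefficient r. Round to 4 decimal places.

-0.9571

Numerator: nΣxy − (Σx)(Σy) = 13·(-3448) − (129)(-244) = -13348
Denominator: √[(nΣx²−(Σx)²)(nΣy²−(Σy)²)]
  nΣx²−(Σx)² = 13·1689 − 16641 = 5316;  nΣy²−(Σy)² = 13·7394 − 59536 = 36586
  √(5316·36586) = √194491176 = 13946.0093
r = -13348 / 13946.0093 = -0.9571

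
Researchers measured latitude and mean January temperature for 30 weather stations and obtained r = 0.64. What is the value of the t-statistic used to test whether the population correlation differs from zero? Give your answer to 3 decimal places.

4.407

1 − r² = 1 − 0.4096 = 0.5904;  √(1−r²) = 0.768375
√(n−2) = √28 = 5.291503
t = r·√(n−2)/√(1−r²) = 0.64 · 5.291503 / 0.768375 = 4.407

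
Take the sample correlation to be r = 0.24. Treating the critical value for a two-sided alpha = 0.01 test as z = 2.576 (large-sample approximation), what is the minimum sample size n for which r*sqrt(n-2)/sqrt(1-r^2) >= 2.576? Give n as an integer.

Need r·√(n−2)/√(1−r²) ≥ 2.576
√(n−2) ≥ 2.576·√(1−0.0576) / 0.24 = 2.576·0.970773 / 0.24 = 10.4196
n−2 ≥ 108.5681  ⇒  n ≥ 110.5681
Smallest integer n = 111

111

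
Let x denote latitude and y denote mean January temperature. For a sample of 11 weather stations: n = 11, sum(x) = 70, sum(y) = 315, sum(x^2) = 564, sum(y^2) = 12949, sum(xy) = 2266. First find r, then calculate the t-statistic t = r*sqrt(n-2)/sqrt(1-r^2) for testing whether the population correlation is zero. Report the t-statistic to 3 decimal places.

Numerator: nΣxy − (Σx)(Σy) = 11·2266 − (70)(315) = 2876
Denominator: √[(nΣx²−(Σx)²)(nΣy²−(Σy)²)]
  nΣx²−(Σx)² = 11·564 − 4900 = 1304;  nΣy²−(Σy)² = 11·12949 − 99225 = 43214
  √(1304·43214) = √56351056 = 7506.7340
r = 2876 / 7506.7340 = 0.3831
t = r·√(n−2)/√(1−r²) = 0.3831·√9 / √(1−0.146766) = 1.149300 / 0.923707 = 1.244

1.244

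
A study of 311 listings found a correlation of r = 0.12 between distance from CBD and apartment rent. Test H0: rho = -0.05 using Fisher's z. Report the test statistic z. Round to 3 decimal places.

2.994

Fisher z: atanh(0.12) = 0.120581, atanh(-0.05) = -0.050042
z = (z_r − z_0)·√(n−3) = (0.120581 − (-0.050042))·√308 = 0.170623 · 17.549929 = 2.994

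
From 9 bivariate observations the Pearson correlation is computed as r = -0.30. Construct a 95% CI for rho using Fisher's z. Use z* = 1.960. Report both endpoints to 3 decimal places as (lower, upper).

(-0.804, 0.455)

Fisher z: z_r = atanh(r) = ½·ln((1+(-0.30))/(1−(-0.30))) = -0.309520
SE(z) = 1/√(n−3) = 1/√6 = 0.408248
95% ⇒ z* = 1.960; margin = 1.960·0.408248 = 0.800166
CI on z-scale: (-1.109686, 0.490646)
Back-transform: tanh(-1.109686) = -0.803951, tanh(0.490646) = 0.454729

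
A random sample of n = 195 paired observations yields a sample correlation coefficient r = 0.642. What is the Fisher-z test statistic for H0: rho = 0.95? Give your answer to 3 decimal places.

z_r = atanh(0.642) = 0.761569,  z_0 = atanh(0.95) = 1.831781
SE = 1/√(n−3) = 1/√192 = 0.072169
z = (z_r − z_0)/SE = (0.761569 − 1.831781) / 0.072169 = -1.070212 / 0.072169 = -14.829

-14.829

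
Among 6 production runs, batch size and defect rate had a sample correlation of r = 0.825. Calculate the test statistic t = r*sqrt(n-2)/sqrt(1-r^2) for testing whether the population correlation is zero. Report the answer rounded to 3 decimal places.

2.920

1 − r² = 1 − 0.680625 = 0.319375;  √(1−r²) = 0.565133
√(n−2) = √4 = 2.000000
t = r·√(n−2)/√(1−r²) = 0.825 · 2.000000 / 0.565133 = 2.920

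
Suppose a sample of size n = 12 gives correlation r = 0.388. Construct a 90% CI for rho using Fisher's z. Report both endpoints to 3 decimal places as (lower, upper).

z_r = atanh(0.388) = 0.409443;  SE = 1/√(n−3) = 1/√9 = 0.333333
z-limits: 0.409443 ± 1.645·0.333333 = 0.409443 ± 0.548333 = [-0.138890, 0.957776]
ρ-limits: (tanh -0.138890, tanh 0.957776) = (-0.138, 0.743)

(-0.138, 0.743)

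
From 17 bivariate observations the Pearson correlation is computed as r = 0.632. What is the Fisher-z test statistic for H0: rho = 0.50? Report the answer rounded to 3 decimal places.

Fisher z: atanh(0.632) = 0.744739, atanh(0.50) = 0.549306
z = (z_r − z_0)·√(n−3) = (0.744739 − 0.549306)·√14 = 0.195433 · 3.741657 = 0.731

0.731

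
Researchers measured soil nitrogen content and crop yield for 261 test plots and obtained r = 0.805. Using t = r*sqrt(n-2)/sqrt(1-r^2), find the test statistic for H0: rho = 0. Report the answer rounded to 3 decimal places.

1 − r² = 1 − 0.648025 = 0.351975;  √(1−r²) = 0.593275
√(n−2) = √259 = 16.093477
t = r·√(n−2)/√(1−r²) = 0.805 · 16.093477 / 0.593275 = 21.837

21.837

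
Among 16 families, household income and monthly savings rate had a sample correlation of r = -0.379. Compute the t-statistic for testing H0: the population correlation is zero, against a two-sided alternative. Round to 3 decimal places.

-1.532

1 − r² = 1 − 0.143641 = 0.856359;  √(1−r²) = 0.925397
√(n−2) = √14 = 3.741657
t = r·√(n−2)/√(1−r²) = -0.379 · 3.741657 / 0.925397 = -1.532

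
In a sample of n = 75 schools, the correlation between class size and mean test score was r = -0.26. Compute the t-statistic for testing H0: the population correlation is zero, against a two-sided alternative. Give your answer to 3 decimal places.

-2.301

t = r·√(n−2) / √(1−r²) with r = -0.26, n = 75
  = -0.26·√73 / √(1 − 0.0676)
  = -0.26·8.544004 / 0.965609
  = -2.221441 / 0.965609 = -2.301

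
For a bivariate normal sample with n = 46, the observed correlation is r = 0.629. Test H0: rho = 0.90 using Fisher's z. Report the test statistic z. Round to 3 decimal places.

z_r = atanh(0.629) = 0.739760,  z_0 = atanh(0.90) = 1.472219
SE = 1/√(n−3) = 1/√43 = 0.152499
z = (z_r − z_0)/SE = (0.739760 − 1.472219) / 0.152499 = -0.732459 / 0.152499 = -4.803

-4.803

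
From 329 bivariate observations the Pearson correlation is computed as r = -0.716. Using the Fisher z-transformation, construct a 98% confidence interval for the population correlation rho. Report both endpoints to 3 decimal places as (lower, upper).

(-0.773, -0.647)

z_r = atanh(-0.716) = -0.899389;  SE = 1/√(n−3) = 1/√326 = 0.055385
z-limits: -0.899389 ± 2.326·0.055385 = -0.899389 ± 0.128826 = [-1.028215, -0.770563]
ρ-limits: (tanh -1.028215, tanh -0.770563) = (-0.773, -0.647)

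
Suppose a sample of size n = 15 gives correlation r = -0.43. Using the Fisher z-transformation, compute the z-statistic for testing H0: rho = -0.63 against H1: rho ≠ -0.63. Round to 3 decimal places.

0.975

z_r = atanh(-0.43) = -0.459897,  z_0 = atanh(-0.63) = -0.741416
SE = 1/√(n−3) = 1/√12 = 0.288675
z = (z_r − z_0)/SE = (-0.459897 − (-0.741416)) / 0.288675 = 0.281519 / 0.288675 = 0.975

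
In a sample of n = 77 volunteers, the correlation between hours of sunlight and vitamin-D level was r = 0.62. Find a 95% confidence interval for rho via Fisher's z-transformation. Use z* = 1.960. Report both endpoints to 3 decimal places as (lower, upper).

z_r = atanh(0.62) = 0.725005;  SE = 1/√(n−3) = 1/√74 = 0.116248
z-limits: 0.725005 ± 1.960·0.116248 = 0.725005 ± 0.227846 = [0.497159, 0.952851]
ρ-limits: (tanh 0.497159, tanh 0.952851) = (0.460, 0.741)

(0.460, 0.741)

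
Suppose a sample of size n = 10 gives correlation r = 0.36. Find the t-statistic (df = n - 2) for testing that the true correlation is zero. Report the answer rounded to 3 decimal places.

t = r·√(n−2) / √(1−r²) with r = 0.36, n = 10
  = 0.36·√8 / √(1 − 0.1296)
  = 0.36·2.828427 / 0.932952
  = 1.018234 / 0.932952 = 1.091

1.091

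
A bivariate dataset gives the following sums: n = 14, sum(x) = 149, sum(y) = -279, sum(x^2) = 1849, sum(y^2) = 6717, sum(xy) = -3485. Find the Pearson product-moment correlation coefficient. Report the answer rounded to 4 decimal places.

-0.9344

Numerator: nΣxy − (Σx)(Σy) = 14·(-3485) − (149)(-279) = -7219
Denominator: √[(nΣx²−(Σx)²)(nΣy²−(Σy)²)]
  nΣx²−(Σx)² = 14·1849 − 22201 = 3685;  nΣy²−(Σy)² = 14·6717 − 77841 = 16197
  √(3685·16197) = √59685945 = 7725.6679
r = -7219 / 7725.6679 = -0.9344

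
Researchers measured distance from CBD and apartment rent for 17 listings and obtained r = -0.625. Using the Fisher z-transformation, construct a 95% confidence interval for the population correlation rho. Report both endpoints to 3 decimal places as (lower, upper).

(-0.850, -0.206)

z_r = atanh(-0.625) = -0.733169;  SE = 1/√(n−3) = 1/√14 = 0.267261
z-limits: -0.733169 ± 1.960·0.267261 = -0.733169 ± 0.523832 = [-1.257001, -0.209337]
ρ-limits: (tanh -1.257001, tanh -0.209337) = (-0.850, -0.206)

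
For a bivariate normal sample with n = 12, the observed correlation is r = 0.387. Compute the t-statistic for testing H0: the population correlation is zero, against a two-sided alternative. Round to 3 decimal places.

t = r·√(n−2) / √(1−r²) with r = 0.387, n = 12
  = 0.387·√10 / √(1 − 0.149769)
  = 0.387·3.162278 / 0.922080
  = 1.223802 / 0.922080 = 1.327

1.327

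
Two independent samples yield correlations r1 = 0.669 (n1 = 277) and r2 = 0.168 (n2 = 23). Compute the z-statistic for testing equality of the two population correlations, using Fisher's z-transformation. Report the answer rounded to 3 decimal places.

2.760

Fisher z-transforms: z1 = atanh(0.669) = 0.808931, z2 = atanh(0.168) = 0.169608; difference d = 0.639323
Var(d) = 1/274 + 1/20 = 0.0036496 + 0.0500000 = 0.0536496
z = d/√Var(d) = 0.639323 / √0.0536496 = 0.639323 / 0.231624 = 2.760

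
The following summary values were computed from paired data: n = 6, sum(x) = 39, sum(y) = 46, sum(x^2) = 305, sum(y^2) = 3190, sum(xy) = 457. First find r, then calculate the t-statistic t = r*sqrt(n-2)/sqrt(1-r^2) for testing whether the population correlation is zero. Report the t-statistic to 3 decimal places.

0.908

Numerator: nΣxy − (Σx)(Σy) = 6·457 − (39)(46) = 948
Denominator: √[(nΣx²−(Σx)²)(nΣy²−(Σy)²)]
  nΣx²−(Σx)² = 6·305 − 1521 = 309;  nΣy²−(Σy)² = 6·3190 − 2116 = 17024
  √(309·17024) = √5260416 = 2293.5597
r = 948 / 2293.5597 = 0.4133
t = r·√(n−2)/√(1−r²) = 0.4133·√4 / √(1−0.170817) = 0.826600 / 0.910595 = 0.908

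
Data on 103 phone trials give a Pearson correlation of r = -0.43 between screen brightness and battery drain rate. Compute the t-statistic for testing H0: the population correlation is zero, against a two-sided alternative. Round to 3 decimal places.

t = r·√(n−2) / √(1−r²) with r = -0.43, n = 103
  = -0.43·√101 / √(1 − 0.1849)
  = -0.43·10.049876 / 0.902829
  = -4.321447 / 0.902829 = -4.787

-4.787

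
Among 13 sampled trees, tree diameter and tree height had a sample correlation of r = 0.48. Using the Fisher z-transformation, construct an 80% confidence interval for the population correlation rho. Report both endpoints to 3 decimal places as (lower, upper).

z_r = atanh(0.48) = 0.522984;  SE = 1/√(n−3) = 1/√10 = 0.316228
z-limits: 0.522984 ± 1.282·0.316228 = 0.522984 ± 0.405404 = [0.117580, 0.928388]
ρ-limits: (tanh 0.117580, tanh 0.928388) = (0.117, 0.730)

(0.117, 0.730)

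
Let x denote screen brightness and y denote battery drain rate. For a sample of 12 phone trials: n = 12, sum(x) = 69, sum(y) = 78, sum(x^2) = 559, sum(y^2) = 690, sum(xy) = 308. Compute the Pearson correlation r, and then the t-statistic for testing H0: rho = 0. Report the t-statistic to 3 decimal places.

-4.454

Numerator: nΣxy − (Σx)(Σy) = 12·308 − (69)(78) = -1686
Denominator: √[(nΣx²−(Σx)²)(nΣy²−(Σy)²)]
  nΣx²−(Σx)² = 12·559 − 4761 = 1947;  nΣy²−(Σy)² = 12·690 − 6084 = 2196
  √(1947·2196) = √4275612 = 2067.7553
r = -1686 / 2067.7553 = -0.8154
t = r·√(n−2)/√(1−r²) = -0.8154·√10 / √(1−0.664877) = -2.578521 / 0.578898 = -4.454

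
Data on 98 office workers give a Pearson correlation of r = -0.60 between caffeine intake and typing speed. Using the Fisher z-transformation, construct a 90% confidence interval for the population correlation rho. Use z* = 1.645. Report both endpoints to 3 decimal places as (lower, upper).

z_r = atanh(-0.60) = -0.693147;  SE = 1/√(n−3) = 1/√95 = 0.102598
z-limits: -0.693147 ± 1.645·0.102598 = -0.693147 ± 0.168774 = [-0.861921, -0.524373]
ρ-limits: (tanh -0.861921, tanh -0.524373) = (-0.697, -0.481)

(-0.697, -0.481)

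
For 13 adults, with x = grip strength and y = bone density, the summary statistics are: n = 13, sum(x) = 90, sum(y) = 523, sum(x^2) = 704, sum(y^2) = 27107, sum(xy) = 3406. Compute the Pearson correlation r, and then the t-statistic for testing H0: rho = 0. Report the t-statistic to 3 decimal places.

-1.068

Numerator: nΣxy − (Σx)(Σy) = 13·3406 − (90)(523) = -2792
Denominator: √[(nΣx²−(Σx)²)(nΣy²−(Σy)²)]
  nΣx²−(Σx)² = 13·704 − 8100 = 1052;  nΣy²−(Σy)² = 13·27107 − 273529 = 78862
  √(1052·78862) = √82962824 = 9108.3931
r = -2792 / 9108.3931 = -0.3065
t = r·√(n−2)/√(1−r²) = -0.3065·√11 / √(1−0.093942) = -1.016545 / 0.951871 = -1.068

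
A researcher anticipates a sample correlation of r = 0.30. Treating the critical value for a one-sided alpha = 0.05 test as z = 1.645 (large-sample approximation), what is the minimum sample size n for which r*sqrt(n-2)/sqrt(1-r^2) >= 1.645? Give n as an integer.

r√(n−2)/√(1−r²) ≥ 1.645  ⇔  n−2 ≥ (1.645)²·(1−r²)/r²
(1−r²)/r² = (1−0.0900)/0.0900 = 10.1111
n ≥ 2 + 2.706025·10.1111 = 2 + 27.3609 = 29.3609
⌈29.3609⌉ = 30

30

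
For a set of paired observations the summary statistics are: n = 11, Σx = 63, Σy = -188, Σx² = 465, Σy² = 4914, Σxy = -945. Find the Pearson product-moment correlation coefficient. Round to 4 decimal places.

0.3129

S_xy = nΣxy − ΣxΣy = 11·(-945) − 63·(-188) = -10395 − (-11844) = 1449
S_xx = nΣx² − (Σx)² = 11·465 − 63² = 5115 − 3969 = 1146
S_yy = nΣy² − (Σy)² = 11·4914 − (-188)² = 54054 − 35344 = 18710
r = S_xy / √(S_xx·S_yy) = 1449 / √(1146·18710) = 1449 / √21441660 = 1449 / 4630.5140 = 0.3129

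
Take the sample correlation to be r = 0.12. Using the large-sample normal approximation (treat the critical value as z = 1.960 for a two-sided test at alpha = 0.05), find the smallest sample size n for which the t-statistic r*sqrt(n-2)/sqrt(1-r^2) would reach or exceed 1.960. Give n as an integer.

265

Need r·√(n−2)/√(1−r²) ≥ 1.960
√(n−2) ≥ 1.960·√(1−0.0144) / 0.12 = 1.960·0.992774 / 0.12 = 16.2153
n−2 ≥ 262.9360  ⇒  n ≥ 264.9360
Smallest integer n = 265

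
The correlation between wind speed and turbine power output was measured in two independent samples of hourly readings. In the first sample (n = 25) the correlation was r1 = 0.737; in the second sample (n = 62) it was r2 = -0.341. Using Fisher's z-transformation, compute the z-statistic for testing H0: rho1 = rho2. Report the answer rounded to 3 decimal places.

5.200

z1 = atanh(0.737) = 0.943880,  z2 = atanh(-0.341) = -0.355224
SE = √(1/(n1−3) + 1/(n2−3)) = √(1/22 + 1/59) = √(0.0454545 + 0.0169492) = √0.0624037 = 0.249807
z = (z1 − z2)/SE = (0.943880 − (-0.355224)) / 0.249807 = 1.299104 / 0.249807 = 5.200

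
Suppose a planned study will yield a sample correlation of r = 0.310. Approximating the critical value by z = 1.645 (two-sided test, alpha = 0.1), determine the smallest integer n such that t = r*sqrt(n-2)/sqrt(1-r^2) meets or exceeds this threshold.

28

r√(n−2)/√(1−r²) ≥ 1.645  ⇔  n−2 ≥ (1.645)²·(1−r²)/r²
(1−r²)/r² = (1−0.096100)/0.096100 = 9.4058
n ≥ 2 + 2.706025·9.4058 = 2 + 25.4523 = 27.4523
⌈27.4523⌉ = 28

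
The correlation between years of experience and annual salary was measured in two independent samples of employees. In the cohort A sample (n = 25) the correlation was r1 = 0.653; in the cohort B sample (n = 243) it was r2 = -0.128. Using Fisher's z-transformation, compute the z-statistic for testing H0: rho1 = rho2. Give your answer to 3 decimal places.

Fisher z-transforms: z1 = atanh(0.653) = 0.780511, z2 = atanh(-0.128) = -0.128706; difference d = 0.909217
Var(d) = 1/22 + 1/240 = 0.0454545 + 0.0041667 = 0.0496212
z = d/√Var(d) = 0.909217 / √0.0496212 = 0.909217 / 0.222758 = 4.082

4.082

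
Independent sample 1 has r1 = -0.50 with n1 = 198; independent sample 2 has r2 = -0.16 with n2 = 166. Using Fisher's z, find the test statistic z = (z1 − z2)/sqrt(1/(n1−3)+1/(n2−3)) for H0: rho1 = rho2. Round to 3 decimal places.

-3.655

z1 = atanh(-0.50) = -0.549306,  z2 = atanh(-0.16) = -0.161387
SE = √(1/(n1−3) + 1/(n2−3)) = √(1/195 + 1/163) = √(0.0051282 + 0.0061350) = √0.0112632 = 0.106128
z = (z1 − z2)/SE = (-0.549306 − (-0.161387)) / 0.106128 = -0.387919 / 0.106128 = -3.655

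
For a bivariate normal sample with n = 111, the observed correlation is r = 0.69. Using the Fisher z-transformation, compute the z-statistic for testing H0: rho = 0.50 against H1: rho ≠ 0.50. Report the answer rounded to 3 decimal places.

3.104

z_r = atanh(0.69) = 0.847956,  z_0 = atanh(0.50) = 0.549306
SE = 1/√(n−3) = 1/√108 = 0.096225
z = (z_r − z_0)/SE = (0.847956 − 0.549306) / 0.096225 = 0.298650 / 0.096225 = 3.104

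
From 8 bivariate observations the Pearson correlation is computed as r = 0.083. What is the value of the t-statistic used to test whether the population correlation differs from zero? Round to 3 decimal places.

0.204

1 − r² = 1 − 0.006889 = 0.993111;  √(1−r²) = 0.996550
√(n−2) = √6 = 2.449490
t = r·√(n−2)/√(1−r²) = 0.083 · 2.449490 / 0.996550 = 0.204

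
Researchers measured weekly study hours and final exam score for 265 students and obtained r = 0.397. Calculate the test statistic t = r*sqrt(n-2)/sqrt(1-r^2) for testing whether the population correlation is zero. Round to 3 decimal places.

7.015

1 − r² = 1 − 0.157609 = 0.842391;  √(1−r²) = 0.917819
√(n−2) = √263 = 16.217275
t = r·√(n−2)/√(1−r²) = 0.397 · 16.217275 / 0.917819 = 7.015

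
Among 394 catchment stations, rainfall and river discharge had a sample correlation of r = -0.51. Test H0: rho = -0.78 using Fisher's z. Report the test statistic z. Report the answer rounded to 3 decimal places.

z_r = atanh(-0.51) = -0.562730,  z_0 = atanh(-0.78) = -1.045371
SE = 1/√(n−3) = 1/√391 = 0.050572
z = (z_r − z_0)/SE = (-0.562730 − (-1.045371)) / 0.050572 = 0.482641 / 0.050572 = 9.544

9.544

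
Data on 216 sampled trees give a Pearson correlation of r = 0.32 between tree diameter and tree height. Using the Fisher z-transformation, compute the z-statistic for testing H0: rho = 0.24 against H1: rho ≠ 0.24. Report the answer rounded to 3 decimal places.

1.268

z_r = atanh(0.32) = 0.331647,  z_0 = atanh(0.24) = 0.244774
SE = 1/√(n−3) = 1/√213 = 0.068519
z = (z_r − z_0)/SE = (0.331647 − 0.244774) / 0.068519 = 0.086873 / 0.068519 = 1.268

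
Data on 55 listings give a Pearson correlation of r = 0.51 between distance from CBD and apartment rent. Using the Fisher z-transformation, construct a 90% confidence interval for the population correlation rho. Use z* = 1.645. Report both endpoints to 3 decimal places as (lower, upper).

(0.323, 0.659)

Fisher z: z_r = atanh(r) = ½·ln((1+0.51)/(1−0.51)) = 0.562730
SE(z) = 1/√(n−3) = 1/√52 = 0.138675
90% ⇒ z* = 1.645; margin = 1.645·0.138675 = 0.228120
CI on z-scale: (0.334610, 0.790850)
Back-transform: tanh(0.334610) = 0.322657, tanh(0.790850) = 0.658890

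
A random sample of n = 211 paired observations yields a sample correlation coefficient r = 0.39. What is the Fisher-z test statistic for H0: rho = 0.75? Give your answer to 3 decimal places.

-8.093

Fisher z: atanh(0.39) = 0.411800, atanh(0.75) = 0.972955
z = (z_r − z_0)·√(n−3) = (0.411800 − 0.972955)·√208 = -0.561155 · 14.422205 = -8.093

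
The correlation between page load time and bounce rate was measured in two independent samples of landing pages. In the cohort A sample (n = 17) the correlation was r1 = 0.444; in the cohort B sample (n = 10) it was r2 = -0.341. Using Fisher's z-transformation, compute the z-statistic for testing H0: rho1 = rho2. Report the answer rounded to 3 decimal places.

1.798

Fisher z-transforms: z1 = atanh(0.444) = 0.477202, z2 = atanh(-0.341) = -0.355224; difference d = 0.832426
Var(d) = 1/14 + 1/7 = 0.0714286 + 0.1428571 = 0.2142857
z = d/√Var(d) = 0.832426 / √0.2142857 = 0.832426 / 0.462910 = 1.798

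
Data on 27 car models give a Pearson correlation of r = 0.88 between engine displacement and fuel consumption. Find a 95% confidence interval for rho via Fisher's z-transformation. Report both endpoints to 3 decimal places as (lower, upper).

(0.751, 0.944)

Fisher z: z_r = atanh(r) = ½·ln((1+0.88)/(1−0.88)) = 1.375768
SE(z) = 1/√(n−3) = 1/√24 = 0.204124
95% ⇒ z* = 1.960; margin = 1.960·0.204124 = 0.400083
CI on z-scale: (0.975685, 1.775851)
Back-transform: tanh(0.975685) = 0.751192, tanh(1.775851) = 0.944247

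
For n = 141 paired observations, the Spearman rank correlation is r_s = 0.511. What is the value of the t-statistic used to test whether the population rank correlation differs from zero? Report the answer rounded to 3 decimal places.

t = r_s·√(n−2) / √(1−r_s²) with r_s = 0.511, n = 141
  = 0.511·√139 / √(1 − 0.261121)
  = 0.511·11.789826 / 0.859581
  = 6.024601 / 0.859581 = 7.009

7.009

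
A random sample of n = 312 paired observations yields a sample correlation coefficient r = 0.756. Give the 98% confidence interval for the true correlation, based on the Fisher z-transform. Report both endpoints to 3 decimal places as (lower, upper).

Fisher z: z_r = atanh(r) = ½·ln((1+0.756)/(1−0.756)) = 0.986813
SE(z) = 1/√(n−3) = 1/√309 = 0.056888
98% ⇒ z* = 2.326; margin = 2.326·0.056888 = 0.132321
CI on z-scale: (0.854492, 1.119134)
Back-transform: tanh(0.854492) = 0.693409, tanh(1.119134) = 0.807267

(0.693, 0.807)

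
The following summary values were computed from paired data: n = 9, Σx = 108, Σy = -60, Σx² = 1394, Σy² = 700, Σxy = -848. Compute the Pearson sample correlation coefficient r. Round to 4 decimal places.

Numerator: nΣxy − (Σx)(Σy) = 9·(-848) − (108)(-60) = -1152
Denominator: √[(nΣx²−(Σx)²)(nΣy²−(Σy)²)]
  nΣx²−(Σx)² = 9·1394 − 11664 = 882;  nΣy²−(Σy)² = 9·700 − 3600 = 2700
  √(882·2700) = √2381400 = 1543.1785
r = -1152 / 1543.1785 = -0.7465

-0.7465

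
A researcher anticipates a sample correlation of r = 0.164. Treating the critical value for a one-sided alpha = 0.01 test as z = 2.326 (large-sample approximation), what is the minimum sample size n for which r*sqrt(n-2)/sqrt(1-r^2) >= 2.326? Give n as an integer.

198

Need r·√(n−2)/√(1−r²) ≥ 2.326
√(n−2) ≥ 2.326·√(1−0.026896) / 0.164 = 2.326·0.986460 / 0.164 = 13.9909
n−2 ≥ 195.7453  ⇒  n ≥ 197.7453
Smallest integer n = 198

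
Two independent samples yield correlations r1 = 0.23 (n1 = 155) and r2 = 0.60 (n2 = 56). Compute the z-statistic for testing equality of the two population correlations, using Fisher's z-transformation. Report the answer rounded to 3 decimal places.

-2.877

z1 = atanh(0.23) = 0.234189,  z2 = atanh(0.60) = 0.693147
SE = √(1/(n1−3) + 1/(n2−3)) = √(1/152 + 1/53) = √(0.0065789 + 0.0188679) = √0.0254468 = 0.159521
z = (z1 − z2)/SE = (0.234189 − 0.693147) / 0.159521 = -0.458958 / 0.159521 = -2.877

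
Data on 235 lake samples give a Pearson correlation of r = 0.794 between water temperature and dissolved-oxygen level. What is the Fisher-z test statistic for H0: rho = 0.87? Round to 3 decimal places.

z_r = atanh(0.794) = 1.082163,  z_0 = atanh(0.87) = 1.333080
SE = 1/√(n−3) = 1/√232 = 0.065653
z = (z_r − z_0)/SE = (1.082163 − 1.333080) / 0.065653 = -0.250917 / 0.065653 = -3.822

-3.822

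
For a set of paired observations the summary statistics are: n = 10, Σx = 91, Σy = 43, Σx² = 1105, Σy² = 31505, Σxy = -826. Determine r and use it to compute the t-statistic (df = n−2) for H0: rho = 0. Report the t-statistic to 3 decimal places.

S_xy = nΣxy − ΣxΣy = 10·(-826) − 91·43 = -8260 − 3913 = -12173
S_xx = nΣx² − (Σx)² = 10·1105 − 91² = 11050 − 8281 = 2769
S_yy = nΣy² − (Σy)² = 10·31505 − 43² = 315050 − 1849 = 313201
r = S_xy / √(S_xx·S_yy) = -12173 / √(2769·313201) = -12173 / √867253569 = -12173 / 29449.1692 = -0.4134
t = r·√(n−2)/√(1−r²) = -0.4134·√8 / √(1−0.170900) = -1.169272 / 0.910549 = -1.284

-1.284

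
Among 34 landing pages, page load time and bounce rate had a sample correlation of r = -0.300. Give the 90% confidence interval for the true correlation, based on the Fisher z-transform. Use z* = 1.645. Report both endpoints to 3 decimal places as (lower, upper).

(-0.541, -0.014)

z_r = atanh(-0.300) = -0.309520;  SE = 1/√(n−3) = 1/√31 = 0.179605
z-limits: -0.309520 ± 1.645·0.179605 = -0.309520 ± 0.295450 = [-0.604970, -0.014070]
ρ-limits: (tanh -0.604970, tanh -0.014070) = (-0.541, -0.014)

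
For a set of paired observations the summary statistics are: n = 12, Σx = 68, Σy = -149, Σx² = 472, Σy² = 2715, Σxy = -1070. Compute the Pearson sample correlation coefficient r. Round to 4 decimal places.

-0.8242

S_xy = nΣxy − ΣxΣy = 12·(-1070) − 68·(-149) = -12840 − (-10132) = -2708
S_xx = nΣx² − (Σx)² = 12·472 − 68² = 5664 − 4624 = 1040
S_yy = nΣy² − (Σy)² = 12·2715 − (-149)² = 32580 − 22201 = 10379
r = S_xy / √(S_xx·S_yy) = -2708 / √(1040·10379) = -2708 / √10794160 = -2708 / 3285.4467 = -0.8242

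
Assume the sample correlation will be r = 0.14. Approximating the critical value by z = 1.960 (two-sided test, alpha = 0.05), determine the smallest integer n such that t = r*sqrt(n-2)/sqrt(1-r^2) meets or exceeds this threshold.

195

r√(n−2)/√(1−r²) ≥ 1.960  ⇔  n−2 ≥ (1.960)²·(1−r²)/r²
(1−r²)/r² = (1−0.0196)/0.0196 = 50.0204
n ≥ 2 + 3.8416·50.0204 = 2 + 192.1584 = 194.1584
⌈194.1584⌉ = 195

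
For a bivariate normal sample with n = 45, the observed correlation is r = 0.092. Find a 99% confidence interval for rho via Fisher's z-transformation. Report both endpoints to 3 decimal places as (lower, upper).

(-0.296, 0.454)

z_r = atanh(0.092) = 0.092261;  SE = 1/√(n−3) = 1/√42 = 0.154303
z-limits: 0.092261 ± 2.576·0.154303 = 0.092261 ± 0.397485 = [-0.305224, 0.489746]
ρ-limits: (tanh -0.305224, tanh 0.489746) = (-0.296, 0.454)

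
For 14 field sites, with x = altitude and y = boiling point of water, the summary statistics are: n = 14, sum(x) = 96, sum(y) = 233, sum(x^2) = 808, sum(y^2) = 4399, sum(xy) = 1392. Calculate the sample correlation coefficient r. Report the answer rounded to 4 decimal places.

S_xy = nΣxy − ΣxΣy = 14·1392 − 96·233 = 19488 − 22368 = -2880
S_xx = nΣx² − (Σx)² = 14·808 − 96² = 11312 − 9216 = 2096
S_yy = nΣy² − (Σy)² = 14·4399 − 233² = 61586 − 54289 = 7297
r = S_xy / √(S_xx·S_yy) = -2880 / √(2096·7297) = -2880 / √15294512 = -2880 / 3910.8199 = -0.7364

-0.7364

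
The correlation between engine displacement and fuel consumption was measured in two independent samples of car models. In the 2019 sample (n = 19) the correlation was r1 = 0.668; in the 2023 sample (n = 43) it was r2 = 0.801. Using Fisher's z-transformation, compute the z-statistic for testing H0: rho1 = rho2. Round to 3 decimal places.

-0.995

z1 = atanh(0.668) = 0.807123,  z2 = atanh(0.801) = 1.101396
SE = √(1/(n1−3) + 1/(n2−3)) = √(1/16 + 1/40) = √(0.0625000 + 0.0250000) = √0.0875000 = 0.295804
z = (z1 − z2)/SE = (0.807123 − 1.101396) / 0.295804 = -0.294273 / 0.295804 = -0.995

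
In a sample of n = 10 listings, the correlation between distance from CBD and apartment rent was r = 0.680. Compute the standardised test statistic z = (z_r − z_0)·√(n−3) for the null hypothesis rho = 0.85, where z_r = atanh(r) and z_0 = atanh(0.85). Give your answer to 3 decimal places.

-1.130

z_r = atanh(0.680) = 0.829114,  z_0 = atanh(0.85) = 1.256153
SE = 1/√(n−3) = 1/√7 = 0.377964
z = (z_r − z_0)/SE = (0.829114 − 1.256153) / 0.377964 = -0.427039 / 0.377964 = -1.130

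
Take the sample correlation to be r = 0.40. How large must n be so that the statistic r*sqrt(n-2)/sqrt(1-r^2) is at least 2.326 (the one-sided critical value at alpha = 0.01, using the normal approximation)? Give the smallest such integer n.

r√(n−2)/√(1−r²) ≥ 2.326  ⇔  n−2 ≥ (2.326)²·(1−r²)/r²
(1−r²)/r² = (1−0.1600)/0.1600 = 5.2500
n ≥ 2 + 5.410276·5.2500 = 2 + 28.4039 = 30.4039
⌈30.4039⌉ = 31

31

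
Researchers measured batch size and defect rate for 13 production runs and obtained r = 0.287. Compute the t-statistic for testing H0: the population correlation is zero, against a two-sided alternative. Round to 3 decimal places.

1 − r² = 1 − 0.082369 = 0.917631;  √(1−r²) = 0.957931
√(n−2) = √11 = 3.316625
t = r·√(n−2)/√(1−r²) = 0.287 · 3.316625 / 0.957931 = 0.994

0.994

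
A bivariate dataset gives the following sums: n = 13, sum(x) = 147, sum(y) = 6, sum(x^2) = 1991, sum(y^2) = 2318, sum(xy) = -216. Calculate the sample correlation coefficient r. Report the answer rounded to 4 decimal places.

-0.3253

Numerator: nΣxy − (Σx)(Σy) = 13·(-216) − (147)(6) = -3690
Denominator: √[(nΣx²−(Σx)²)(nΣy²−(Σy)²)]
  nΣx²−(Σx)² = 13·1991 − 21609 = 4274;  nΣy²−(Σy)² = 13·2318 − 36 = 30098
  √(4274·30098) = √128638852 = 11341.9069
r = -3690 / 11341.9069 = -0.3253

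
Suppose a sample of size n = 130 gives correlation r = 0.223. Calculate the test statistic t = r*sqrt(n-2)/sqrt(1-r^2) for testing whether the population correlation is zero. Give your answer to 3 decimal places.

2.588

1 − r² = 1 − 0.049729 = 0.950271;  √(1−r²) = 0.974818
√(n−2) = √128 = 11.313708
t = r·√(n−2)/√(1−r²) = 0.223 · 11.313708 / 0.974818 = 2.588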